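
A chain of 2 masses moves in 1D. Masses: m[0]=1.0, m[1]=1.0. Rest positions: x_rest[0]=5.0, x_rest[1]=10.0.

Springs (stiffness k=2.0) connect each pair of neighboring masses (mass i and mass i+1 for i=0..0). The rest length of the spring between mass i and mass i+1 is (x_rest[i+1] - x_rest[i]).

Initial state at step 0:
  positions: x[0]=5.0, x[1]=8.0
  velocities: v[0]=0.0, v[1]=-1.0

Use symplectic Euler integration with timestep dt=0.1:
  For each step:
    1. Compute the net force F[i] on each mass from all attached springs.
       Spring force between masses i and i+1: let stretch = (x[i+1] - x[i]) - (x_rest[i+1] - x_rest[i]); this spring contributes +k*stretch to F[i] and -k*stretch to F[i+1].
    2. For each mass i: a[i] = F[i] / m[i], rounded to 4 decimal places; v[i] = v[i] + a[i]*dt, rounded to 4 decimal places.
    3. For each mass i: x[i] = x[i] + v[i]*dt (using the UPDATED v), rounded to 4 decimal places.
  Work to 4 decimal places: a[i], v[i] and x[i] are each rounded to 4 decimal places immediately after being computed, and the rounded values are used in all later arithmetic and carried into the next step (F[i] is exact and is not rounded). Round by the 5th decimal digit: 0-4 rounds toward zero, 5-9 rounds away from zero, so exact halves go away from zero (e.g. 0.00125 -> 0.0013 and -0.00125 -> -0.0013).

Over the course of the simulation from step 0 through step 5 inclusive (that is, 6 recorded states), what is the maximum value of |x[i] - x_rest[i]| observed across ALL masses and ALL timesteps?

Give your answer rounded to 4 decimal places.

Answer: 2.0796

Derivation:
Step 0: x=[5.0000 8.0000] v=[0.0000 -1.0000]
Step 1: x=[4.9600 7.9400] v=[-0.4000 -0.6000]
Step 2: x=[4.8796 7.9204] v=[-0.8040 -0.1960]
Step 3: x=[4.7600 7.9400] v=[-1.1958 0.1958]
Step 4: x=[4.6040 7.9960] v=[-1.5598 0.5598]
Step 5: x=[4.4159 8.0841] v=[-1.8814 0.8814]
Max displacement = 2.0796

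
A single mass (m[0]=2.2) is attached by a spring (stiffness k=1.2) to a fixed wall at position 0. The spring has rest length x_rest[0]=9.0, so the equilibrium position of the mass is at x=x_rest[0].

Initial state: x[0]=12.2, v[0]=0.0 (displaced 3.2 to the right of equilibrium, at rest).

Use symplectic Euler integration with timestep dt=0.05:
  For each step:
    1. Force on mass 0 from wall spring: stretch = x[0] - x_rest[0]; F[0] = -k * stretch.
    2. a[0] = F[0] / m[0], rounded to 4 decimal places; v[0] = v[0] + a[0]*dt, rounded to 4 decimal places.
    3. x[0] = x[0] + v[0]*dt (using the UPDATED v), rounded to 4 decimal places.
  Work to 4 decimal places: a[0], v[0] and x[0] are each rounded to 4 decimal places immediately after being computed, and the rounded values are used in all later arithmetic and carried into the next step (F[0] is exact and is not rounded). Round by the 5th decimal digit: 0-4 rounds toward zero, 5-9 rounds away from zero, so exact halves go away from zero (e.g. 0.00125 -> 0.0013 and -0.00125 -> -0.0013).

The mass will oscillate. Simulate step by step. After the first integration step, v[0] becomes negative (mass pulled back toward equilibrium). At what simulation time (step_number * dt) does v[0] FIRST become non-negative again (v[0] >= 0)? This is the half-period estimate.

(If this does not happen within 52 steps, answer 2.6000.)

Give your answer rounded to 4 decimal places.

Answer: 2.6000

Derivation:
Step 0: x=[12.2000] v=[0.0000]
Step 1: x=[12.1956] v=[-0.0873]
Step 2: x=[12.1869] v=[-0.1745]
Step 3: x=[12.1738] v=[-0.2614]
Step 4: x=[12.1564] v=[-0.3480]
Step 5: x=[12.1347] v=[-0.4341]
Step 6: x=[12.1087] v=[-0.5196]
Step 7: x=[12.0785] v=[-0.6044]
Step 8: x=[12.0441] v=[-0.6884]
Step 9: x=[12.0055] v=[-0.7714]
Step 10: x=[11.9628] v=[-0.8534]
Step 11: x=[11.9161] v=[-0.9342]
Step 12: x=[11.8654] v=[-1.0137]
Step 13: x=[11.8108] v=[-1.0918]
Step 14: x=[11.7524] v=[-1.1685]
Step 15: x=[11.6902] v=[-1.2436]
Step 16: x=[11.6244] v=[-1.3170]
Step 17: x=[11.5550] v=[-1.3886]
Step 18: x=[11.4821] v=[-1.4583]
Step 19: x=[11.4058] v=[-1.5260]
Step 20: x=[11.3262] v=[-1.5916]
Step 21: x=[11.2435] v=[-1.6550]
Step 22: x=[11.1577] v=[-1.7162]
Step 23: x=[11.0690] v=[-1.7750]
Step 24: x=[10.9774] v=[-1.8314]
Step 25: x=[10.8831] v=[-1.8853]
Step 26: x=[10.7863] v=[-1.9367]
Step 27: x=[10.6870] v=[-1.9854]
Step 28: x=[10.5854] v=[-2.0314]
Step 29: x=[10.4817] v=[-2.0746]
Step 30: x=[10.3760] v=[-2.1150]
Step 31: x=[10.2684] v=[-2.1525]
Step 32: x=[10.1590] v=[-2.1871]
Step 33: x=[10.0481] v=[-2.2187]
Step 34: x=[9.9357] v=[-2.2473]
Step 35: x=[9.8221] v=[-2.2728]
Step 36: x=[9.7073] v=[-2.2952]
Step 37: x=[9.5916] v=[-2.3145]
Step 38: x=[9.4751] v=[-2.3306]
Step 39: x=[9.3579] v=[-2.3436]
Step 40: x=[9.2402] v=[-2.3534]
Step 41: x=[9.1222] v=[-2.3600]
Step 42: x=[9.0040] v=[-2.3633]
Step 43: x=[8.8858] v=[-2.3634]
Step 44: x=[8.7678] v=[-2.3603]
Step 45: x=[8.6501] v=[-2.3540]
Step 46: x=[8.5329] v=[-2.3445]
Step 47: x=[8.4163] v=[-2.3318]
Step 48: x=[8.3005] v=[-2.3159]
Step 49: x=[8.1857] v=[-2.2968]
Step 50: x=[8.0720] v=[-2.2746]
Step 51: x=[7.9595] v=[-2.2493]
Step 52: x=[7.8485] v=[-2.2209]
v[0] did not become non-negative within 52 steps; using fallback time=2.6000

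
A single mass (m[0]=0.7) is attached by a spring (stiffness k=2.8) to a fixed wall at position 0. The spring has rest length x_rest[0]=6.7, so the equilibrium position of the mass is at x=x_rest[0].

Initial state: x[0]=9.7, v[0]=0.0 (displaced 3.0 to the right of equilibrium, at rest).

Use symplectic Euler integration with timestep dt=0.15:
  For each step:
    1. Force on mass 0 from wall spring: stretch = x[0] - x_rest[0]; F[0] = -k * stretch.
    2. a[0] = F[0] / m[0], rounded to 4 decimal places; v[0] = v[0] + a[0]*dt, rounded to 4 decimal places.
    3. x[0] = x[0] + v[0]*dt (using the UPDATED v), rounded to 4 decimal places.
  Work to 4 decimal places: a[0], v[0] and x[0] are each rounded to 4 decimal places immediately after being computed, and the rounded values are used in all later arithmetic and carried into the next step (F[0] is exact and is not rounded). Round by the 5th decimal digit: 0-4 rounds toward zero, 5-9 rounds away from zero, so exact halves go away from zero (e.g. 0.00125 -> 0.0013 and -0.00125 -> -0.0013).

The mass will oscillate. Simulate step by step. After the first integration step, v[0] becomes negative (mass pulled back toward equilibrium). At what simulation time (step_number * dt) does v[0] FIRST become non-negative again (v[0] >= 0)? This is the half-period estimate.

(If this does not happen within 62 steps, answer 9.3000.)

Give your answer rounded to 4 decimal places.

Answer: 1.6500

Derivation:
Step 0: x=[9.7000] v=[0.0000]
Step 1: x=[9.4300] v=[-1.8000]
Step 2: x=[8.9143] v=[-3.4380]
Step 3: x=[8.1993] v=[-4.7666]
Step 4: x=[7.3494] v=[-5.6662]
Step 5: x=[6.4410] v=[-6.0558]
Step 6: x=[5.5559] v=[-5.9004]
Step 7: x=[4.7738] v=[-5.2139]
Step 8: x=[4.1651] v=[-4.0582]
Step 9: x=[3.7845] v=[-2.5373]
Step 10: x=[3.6663] v=[-0.7880]
Step 11: x=[3.8211] v=[1.0322]
First v>=0 after going negative at step 11, time=1.6500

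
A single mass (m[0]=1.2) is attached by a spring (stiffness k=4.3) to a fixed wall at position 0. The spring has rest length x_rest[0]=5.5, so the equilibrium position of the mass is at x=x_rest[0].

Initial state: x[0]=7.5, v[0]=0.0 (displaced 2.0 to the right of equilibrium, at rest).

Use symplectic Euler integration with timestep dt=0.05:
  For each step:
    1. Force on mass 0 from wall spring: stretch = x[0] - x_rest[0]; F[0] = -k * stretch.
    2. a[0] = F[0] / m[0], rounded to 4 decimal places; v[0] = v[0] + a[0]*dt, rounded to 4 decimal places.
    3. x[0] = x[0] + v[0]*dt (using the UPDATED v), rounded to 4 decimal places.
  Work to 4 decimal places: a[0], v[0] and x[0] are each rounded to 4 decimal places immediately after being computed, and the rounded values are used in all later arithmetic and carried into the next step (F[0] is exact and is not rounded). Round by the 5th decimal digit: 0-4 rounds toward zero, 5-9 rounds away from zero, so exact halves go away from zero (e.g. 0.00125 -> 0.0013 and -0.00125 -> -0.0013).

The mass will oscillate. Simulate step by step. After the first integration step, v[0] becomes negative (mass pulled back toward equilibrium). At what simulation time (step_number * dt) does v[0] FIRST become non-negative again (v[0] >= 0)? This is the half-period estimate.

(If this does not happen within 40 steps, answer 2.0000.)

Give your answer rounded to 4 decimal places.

Step 0: x=[7.5000] v=[0.0000]
Step 1: x=[7.4821] v=[-0.3583]
Step 2: x=[7.4464] v=[-0.7134]
Step 3: x=[7.3933] v=[-1.0621]
Step 4: x=[7.3232] v=[-1.4013]
Step 5: x=[7.2368] v=[-1.7280]
Step 6: x=[7.1348] v=[-2.0392]
Step 7: x=[7.0182] v=[-2.3321]
Step 8: x=[6.8880] v=[-2.6041]
Step 9: x=[6.7454] v=[-2.8528]
Step 10: x=[6.5916] v=[-3.0759]
Step 11: x=[6.4280] v=[-3.2715]
Step 12: x=[6.2561] v=[-3.4378]
Step 13: x=[6.0774] v=[-3.5733]
Step 14: x=[5.8936] v=[-3.6768]
Step 15: x=[5.7062] v=[-3.7473]
Step 16: x=[5.5170] v=[-3.7842]
Step 17: x=[5.3276] v=[-3.7872]
Step 18: x=[5.1398] v=[-3.7563]
Step 19: x=[4.9552] v=[-3.6918]
Step 20: x=[4.7755] v=[-3.5942]
Step 21: x=[4.6023] v=[-3.4644]
Step 22: x=[4.4371] v=[-3.3036]
Step 23: x=[4.2814] v=[-3.1132]
Step 24: x=[4.1367] v=[-2.8949]
Step 25: x=[4.0042] v=[-2.6506]
Step 26: x=[3.8851] v=[-2.3826]
Step 27: x=[3.7804] v=[-2.0933]
Step 28: x=[3.6911] v=[-1.7852]
Step 29: x=[3.6180] v=[-1.4611]
Step 30: x=[3.5618] v=[-1.1239]
Step 31: x=[3.5230] v=[-0.7766]
Step 32: x=[3.5019] v=[-0.4224]
Step 33: x=[3.4987] v=[-0.0644]
Step 34: x=[3.5134] v=[0.2942]
First v>=0 after going negative at step 34, time=1.7000

Answer: 1.7000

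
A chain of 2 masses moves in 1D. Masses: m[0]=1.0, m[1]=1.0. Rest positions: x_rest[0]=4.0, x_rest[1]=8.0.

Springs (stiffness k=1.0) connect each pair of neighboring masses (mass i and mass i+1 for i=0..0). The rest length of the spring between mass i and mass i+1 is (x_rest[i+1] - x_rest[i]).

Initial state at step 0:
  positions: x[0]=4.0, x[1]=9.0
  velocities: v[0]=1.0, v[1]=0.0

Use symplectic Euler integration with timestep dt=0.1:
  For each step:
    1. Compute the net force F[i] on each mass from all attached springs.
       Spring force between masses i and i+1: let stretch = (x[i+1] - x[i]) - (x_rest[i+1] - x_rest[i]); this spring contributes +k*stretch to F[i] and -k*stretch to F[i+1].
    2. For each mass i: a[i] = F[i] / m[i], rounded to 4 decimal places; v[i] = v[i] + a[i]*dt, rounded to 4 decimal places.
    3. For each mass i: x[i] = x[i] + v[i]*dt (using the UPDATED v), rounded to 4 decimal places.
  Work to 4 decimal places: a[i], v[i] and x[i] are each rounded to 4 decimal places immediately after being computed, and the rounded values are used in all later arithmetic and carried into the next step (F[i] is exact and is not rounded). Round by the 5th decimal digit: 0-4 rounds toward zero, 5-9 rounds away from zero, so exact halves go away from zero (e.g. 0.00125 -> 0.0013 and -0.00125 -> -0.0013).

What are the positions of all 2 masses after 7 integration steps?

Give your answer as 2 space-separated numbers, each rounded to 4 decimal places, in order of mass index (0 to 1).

Answer: 4.9021 8.7979

Derivation:
Step 0: x=[4.0000 9.0000] v=[1.0000 0.0000]
Step 1: x=[4.1100 8.9900] v=[1.1000 -0.1000]
Step 2: x=[4.2288 8.9712] v=[1.1880 -0.1880]
Step 3: x=[4.3550 8.9450] v=[1.2622 -0.2622]
Step 4: x=[4.4871 8.9129] v=[1.3212 -0.3212]
Step 5: x=[4.6235 8.8765] v=[1.3638 -0.3638]
Step 6: x=[4.7624 8.8376] v=[1.3891 -0.3891]
Step 7: x=[4.9021 8.7979] v=[1.3966 -0.3966]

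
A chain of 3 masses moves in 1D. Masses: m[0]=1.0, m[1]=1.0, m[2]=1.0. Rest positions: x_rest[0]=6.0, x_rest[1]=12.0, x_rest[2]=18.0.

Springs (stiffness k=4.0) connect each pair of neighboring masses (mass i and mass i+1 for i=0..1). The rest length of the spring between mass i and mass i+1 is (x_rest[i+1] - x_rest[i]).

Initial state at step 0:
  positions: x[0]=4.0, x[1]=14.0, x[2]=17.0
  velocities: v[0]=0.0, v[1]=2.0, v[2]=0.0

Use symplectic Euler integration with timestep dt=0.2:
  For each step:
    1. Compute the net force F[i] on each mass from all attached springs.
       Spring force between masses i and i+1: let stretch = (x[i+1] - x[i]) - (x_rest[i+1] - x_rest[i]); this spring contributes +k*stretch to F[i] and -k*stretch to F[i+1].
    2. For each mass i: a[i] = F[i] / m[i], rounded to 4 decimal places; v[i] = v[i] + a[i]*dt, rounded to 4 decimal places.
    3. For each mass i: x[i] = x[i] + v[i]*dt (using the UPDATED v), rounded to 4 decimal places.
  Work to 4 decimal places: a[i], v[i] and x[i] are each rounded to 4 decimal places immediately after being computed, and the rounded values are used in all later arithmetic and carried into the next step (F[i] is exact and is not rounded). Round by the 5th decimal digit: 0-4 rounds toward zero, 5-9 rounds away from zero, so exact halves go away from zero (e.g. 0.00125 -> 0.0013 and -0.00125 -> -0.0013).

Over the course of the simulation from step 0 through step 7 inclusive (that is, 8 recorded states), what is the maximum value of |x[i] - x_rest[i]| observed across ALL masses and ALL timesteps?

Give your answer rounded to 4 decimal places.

Answer: 2.1593

Derivation:
Step 0: x=[4.0000 14.0000 17.0000] v=[0.0000 2.0000 0.0000]
Step 1: x=[4.6400 13.2800 17.4800] v=[3.2000 -3.6000 2.4000]
Step 2: x=[5.7024 11.8496 18.2480] v=[5.3120 -7.1520 3.8400]
Step 3: x=[6.7884 10.4594 18.9523] v=[5.4298 -6.9510 3.5213]
Step 4: x=[7.5017 9.8407 19.2577] v=[3.5666 -3.0935 1.5270]
Step 5: x=[7.6293 10.3545 19.0164] v=[0.6378 2.5689 -1.2066]
Step 6: x=[7.2329 11.8182 18.3492] v=[-1.9820 7.3183 -3.3361]
Step 7: x=[6.6101 13.5932 17.5970] v=[-3.1138 8.8749 -3.7609]
Max displacement = 2.1593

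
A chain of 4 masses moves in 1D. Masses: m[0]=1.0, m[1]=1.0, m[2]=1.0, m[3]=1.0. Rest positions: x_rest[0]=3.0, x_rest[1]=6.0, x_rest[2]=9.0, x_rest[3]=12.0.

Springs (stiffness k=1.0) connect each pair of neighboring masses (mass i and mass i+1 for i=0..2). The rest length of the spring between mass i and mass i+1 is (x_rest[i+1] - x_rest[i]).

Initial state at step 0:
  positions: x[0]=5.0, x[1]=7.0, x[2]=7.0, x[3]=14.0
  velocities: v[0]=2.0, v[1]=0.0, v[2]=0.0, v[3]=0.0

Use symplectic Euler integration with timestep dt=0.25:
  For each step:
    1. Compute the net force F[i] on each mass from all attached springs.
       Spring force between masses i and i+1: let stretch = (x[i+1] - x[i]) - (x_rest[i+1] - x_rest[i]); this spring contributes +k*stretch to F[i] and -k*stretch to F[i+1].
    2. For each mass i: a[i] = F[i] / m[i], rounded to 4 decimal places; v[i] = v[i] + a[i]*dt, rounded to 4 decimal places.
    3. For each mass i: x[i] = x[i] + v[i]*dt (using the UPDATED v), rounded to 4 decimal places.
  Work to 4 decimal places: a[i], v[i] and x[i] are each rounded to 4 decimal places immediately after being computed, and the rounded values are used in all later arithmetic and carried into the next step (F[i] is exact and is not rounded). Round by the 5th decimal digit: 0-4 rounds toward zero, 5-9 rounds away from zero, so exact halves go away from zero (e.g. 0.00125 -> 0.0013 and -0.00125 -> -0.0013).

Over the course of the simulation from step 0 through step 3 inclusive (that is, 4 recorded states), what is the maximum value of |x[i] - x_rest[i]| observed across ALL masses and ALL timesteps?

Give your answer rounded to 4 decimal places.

Step 0: x=[5.0000 7.0000 7.0000 14.0000] v=[2.0000 0.0000 0.0000 0.0000]
Step 1: x=[5.4375 6.8750 7.4375 13.7500] v=[1.7500 -0.5000 1.7500 -1.0000]
Step 2: x=[5.7774 6.6953 8.2344 13.2930] v=[1.3594 -0.7188 3.1875 -1.8281]
Step 3: x=[5.9871 6.5544 9.2513 12.7073] v=[0.8389 -0.5635 4.0674 -2.3428]
Max displacement = 2.9871

Answer: 2.9871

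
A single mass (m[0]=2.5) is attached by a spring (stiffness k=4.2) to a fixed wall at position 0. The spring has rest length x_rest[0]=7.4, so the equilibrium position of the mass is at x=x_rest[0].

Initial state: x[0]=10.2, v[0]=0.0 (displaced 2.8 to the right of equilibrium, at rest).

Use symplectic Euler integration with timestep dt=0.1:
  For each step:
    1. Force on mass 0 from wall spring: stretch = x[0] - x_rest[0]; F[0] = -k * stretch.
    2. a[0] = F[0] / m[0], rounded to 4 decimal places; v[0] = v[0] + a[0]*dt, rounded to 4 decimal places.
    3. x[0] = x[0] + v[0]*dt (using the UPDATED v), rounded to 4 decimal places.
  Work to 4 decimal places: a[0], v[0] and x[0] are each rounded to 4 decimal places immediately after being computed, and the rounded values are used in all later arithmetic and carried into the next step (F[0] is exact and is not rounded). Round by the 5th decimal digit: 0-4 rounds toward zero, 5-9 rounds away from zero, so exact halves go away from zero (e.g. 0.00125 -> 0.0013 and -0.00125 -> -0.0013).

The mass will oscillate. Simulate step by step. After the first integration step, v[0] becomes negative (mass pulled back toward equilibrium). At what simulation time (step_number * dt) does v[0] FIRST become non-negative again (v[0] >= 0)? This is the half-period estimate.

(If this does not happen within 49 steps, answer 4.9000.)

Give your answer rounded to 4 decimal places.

Step 0: x=[10.2000] v=[0.0000]
Step 1: x=[10.1530] v=[-0.4704]
Step 2: x=[10.0597] v=[-0.9329]
Step 3: x=[9.9217] v=[-1.3797]
Step 4: x=[9.7414] v=[-1.8034]
Step 5: x=[9.5217] v=[-2.1968]
Step 6: x=[9.2664] v=[-2.5533]
Step 7: x=[8.9797] v=[-2.8669]
Step 8: x=[8.6665] v=[-3.1323]
Step 9: x=[8.3320] v=[-3.3451]
Step 10: x=[7.9818] v=[-3.5017]
Step 11: x=[7.6219] v=[-3.5994]
Step 12: x=[7.2582] v=[-3.6367]
Step 13: x=[6.8969] v=[-3.6129]
Step 14: x=[6.5441] v=[-3.5284]
Step 15: x=[6.2056] v=[-3.3846]
Step 16: x=[5.8872] v=[-3.1839]
Step 17: x=[5.5942] v=[-2.9298]
Step 18: x=[5.3316] v=[-2.6264]
Step 19: x=[5.1037] v=[-2.2789]
Step 20: x=[4.9144] v=[-1.8931]
Step 21: x=[4.7669] v=[-1.4755]
Step 22: x=[4.6636] v=[-1.0331]
Step 23: x=[4.6063] v=[-0.5734]
Step 24: x=[4.5959] v=[-0.1041]
Step 25: x=[4.6326] v=[0.3670]
First v>=0 after going negative at step 25, time=2.5000

Answer: 2.5000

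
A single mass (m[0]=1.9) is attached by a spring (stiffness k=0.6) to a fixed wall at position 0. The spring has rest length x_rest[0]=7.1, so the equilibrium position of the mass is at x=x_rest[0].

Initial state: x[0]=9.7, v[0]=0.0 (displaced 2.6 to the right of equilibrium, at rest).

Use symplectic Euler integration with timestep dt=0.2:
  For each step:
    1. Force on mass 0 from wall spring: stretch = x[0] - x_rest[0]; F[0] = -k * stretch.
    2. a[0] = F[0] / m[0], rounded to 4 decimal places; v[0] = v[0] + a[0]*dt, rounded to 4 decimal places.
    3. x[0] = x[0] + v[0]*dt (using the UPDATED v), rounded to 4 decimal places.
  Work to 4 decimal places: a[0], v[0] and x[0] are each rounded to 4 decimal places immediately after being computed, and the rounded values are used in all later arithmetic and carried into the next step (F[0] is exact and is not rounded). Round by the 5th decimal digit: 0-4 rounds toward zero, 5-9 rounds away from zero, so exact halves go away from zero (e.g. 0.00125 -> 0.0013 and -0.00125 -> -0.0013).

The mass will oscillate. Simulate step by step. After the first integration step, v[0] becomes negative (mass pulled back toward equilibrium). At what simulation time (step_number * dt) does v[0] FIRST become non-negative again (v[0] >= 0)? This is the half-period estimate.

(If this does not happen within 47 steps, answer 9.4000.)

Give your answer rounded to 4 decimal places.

Answer: 5.6000

Derivation:
Step 0: x=[9.7000] v=[0.0000]
Step 1: x=[9.6672] v=[-0.1642]
Step 2: x=[9.6019] v=[-0.3263]
Step 3: x=[9.5050] v=[-0.4843]
Step 4: x=[9.3778] v=[-0.6362]
Step 5: x=[9.2218] v=[-0.7801]
Step 6: x=[9.0390] v=[-0.9141]
Step 7: x=[8.8317] v=[-1.0366]
Step 8: x=[8.6025] v=[-1.1460]
Step 9: x=[8.3543] v=[-1.2409]
Step 10: x=[8.0903] v=[-1.3201]
Step 11: x=[7.8138] v=[-1.3826]
Step 12: x=[7.5283] v=[-1.4277]
Step 13: x=[7.2373] v=[-1.4548]
Step 14: x=[6.9446] v=[-1.4635]
Step 15: x=[6.6539] v=[-1.4537]
Step 16: x=[6.3688] v=[-1.4255]
Step 17: x=[6.0929] v=[-1.3793]
Step 18: x=[5.8298] v=[-1.3157]
Step 19: x=[5.5827] v=[-1.2355]
Step 20: x=[5.3548] v=[-1.1397]
Step 21: x=[5.1489] v=[-1.0295]
Step 22: x=[4.9676] v=[-0.9063]
Step 23: x=[4.8133] v=[-0.7716]
Step 24: x=[4.6879] v=[-0.6272]
Step 25: x=[4.5929] v=[-0.4749]
Step 26: x=[4.5296] v=[-0.3166]
Step 27: x=[4.4987] v=[-0.1543]
Step 28: x=[4.5007] v=[0.0100]
First v>=0 after going negative at step 28, time=5.6000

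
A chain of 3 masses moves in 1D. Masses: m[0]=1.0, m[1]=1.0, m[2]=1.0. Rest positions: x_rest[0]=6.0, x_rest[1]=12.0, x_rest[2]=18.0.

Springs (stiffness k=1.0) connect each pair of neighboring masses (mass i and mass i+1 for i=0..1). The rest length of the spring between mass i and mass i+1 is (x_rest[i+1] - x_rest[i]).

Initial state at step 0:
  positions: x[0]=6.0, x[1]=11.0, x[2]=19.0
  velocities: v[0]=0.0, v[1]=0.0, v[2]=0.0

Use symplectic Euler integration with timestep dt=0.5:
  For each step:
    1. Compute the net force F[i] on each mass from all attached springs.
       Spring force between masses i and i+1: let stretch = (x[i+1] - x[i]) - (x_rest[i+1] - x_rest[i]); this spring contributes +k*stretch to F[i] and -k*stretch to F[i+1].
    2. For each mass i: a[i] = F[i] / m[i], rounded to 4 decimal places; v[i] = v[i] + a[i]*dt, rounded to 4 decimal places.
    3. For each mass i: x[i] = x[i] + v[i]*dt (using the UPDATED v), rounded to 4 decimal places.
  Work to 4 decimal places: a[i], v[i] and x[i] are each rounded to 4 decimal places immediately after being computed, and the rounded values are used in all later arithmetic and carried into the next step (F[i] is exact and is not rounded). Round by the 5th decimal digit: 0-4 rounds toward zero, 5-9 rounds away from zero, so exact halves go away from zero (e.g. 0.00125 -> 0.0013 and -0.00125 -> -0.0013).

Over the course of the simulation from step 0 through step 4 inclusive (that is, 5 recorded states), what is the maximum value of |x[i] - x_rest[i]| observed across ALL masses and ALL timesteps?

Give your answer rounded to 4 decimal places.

Answer: 1.1094

Derivation:
Step 0: x=[6.0000 11.0000 19.0000] v=[0.0000 0.0000 0.0000]
Step 1: x=[5.7500 11.7500 18.5000] v=[-0.5000 1.5000 -1.0000]
Step 2: x=[5.5000 12.6875 17.8125] v=[-0.5000 1.8750 -1.3750]
Step 3: x=[5.5469 13.1094 17.3438] v=[0.0938 0.8438 -0.9375]
Step 4: x=[5.9845 12.6993 17.3165] v=[0.8751 -0.8203 -0.0547]
Max displacement = 1.1094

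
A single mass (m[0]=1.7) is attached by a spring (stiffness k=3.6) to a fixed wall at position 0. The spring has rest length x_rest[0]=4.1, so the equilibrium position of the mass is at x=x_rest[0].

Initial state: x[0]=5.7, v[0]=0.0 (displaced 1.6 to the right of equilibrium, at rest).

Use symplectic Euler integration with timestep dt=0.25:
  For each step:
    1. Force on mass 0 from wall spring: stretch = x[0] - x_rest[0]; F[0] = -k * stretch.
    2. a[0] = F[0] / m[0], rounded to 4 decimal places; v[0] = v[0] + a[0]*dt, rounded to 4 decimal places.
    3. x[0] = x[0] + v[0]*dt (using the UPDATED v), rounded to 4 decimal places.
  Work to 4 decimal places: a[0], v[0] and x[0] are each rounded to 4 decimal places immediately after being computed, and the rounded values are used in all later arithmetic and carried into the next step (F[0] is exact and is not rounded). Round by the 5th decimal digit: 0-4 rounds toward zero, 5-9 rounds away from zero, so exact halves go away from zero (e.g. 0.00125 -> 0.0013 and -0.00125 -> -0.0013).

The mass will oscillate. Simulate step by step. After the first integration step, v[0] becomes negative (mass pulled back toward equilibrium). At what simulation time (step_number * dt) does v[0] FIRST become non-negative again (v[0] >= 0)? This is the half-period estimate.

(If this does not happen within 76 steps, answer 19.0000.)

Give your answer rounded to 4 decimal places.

Step 0: x=[5.7000] v=[0.0000]
Step 1: x=[5.4882] v=[-0.8471]
Step 2: x=[5.0927] v=[-1.5820]
Step 3: x=[4.5658] v=[-2.1076]
Step 4: x=[3.9773] v=[-2.3542]
Step 5: x=[3.4050] v=[-2.2893]
Step 6: x=[2.9247] v=[-1.9214]
Step 7: x=[2.5999] v=[-1.2992]
Step 8: x=[2.4737] v=[-0.5050]
Step 9: x=[2.5627] v=[0.3560]
First v>=0 after going negative at step 9, time=2.2500

Answer: 2.2500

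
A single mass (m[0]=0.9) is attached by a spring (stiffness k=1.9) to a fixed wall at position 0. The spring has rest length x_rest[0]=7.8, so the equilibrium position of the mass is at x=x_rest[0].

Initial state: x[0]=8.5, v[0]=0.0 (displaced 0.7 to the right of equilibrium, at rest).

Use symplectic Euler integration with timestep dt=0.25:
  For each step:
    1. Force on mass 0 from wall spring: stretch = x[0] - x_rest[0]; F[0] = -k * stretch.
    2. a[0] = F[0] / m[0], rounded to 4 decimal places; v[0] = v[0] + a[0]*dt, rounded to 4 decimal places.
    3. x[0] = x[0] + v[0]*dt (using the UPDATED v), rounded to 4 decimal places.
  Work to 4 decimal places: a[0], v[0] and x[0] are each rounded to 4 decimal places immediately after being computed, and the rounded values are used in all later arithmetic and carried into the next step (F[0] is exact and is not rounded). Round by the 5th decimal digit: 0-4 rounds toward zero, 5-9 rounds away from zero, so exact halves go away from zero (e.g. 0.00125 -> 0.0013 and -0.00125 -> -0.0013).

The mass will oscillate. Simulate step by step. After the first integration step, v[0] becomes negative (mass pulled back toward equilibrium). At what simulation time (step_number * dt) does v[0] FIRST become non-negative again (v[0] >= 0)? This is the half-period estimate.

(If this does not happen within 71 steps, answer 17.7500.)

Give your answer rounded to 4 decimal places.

Answer: 2.2500

Derivation:
Step 0: x=[8.5000] v=[0.0000]
Step 1: x=[8.4076] v=[-0.3695]
Step 2: x=[8.2351] v=[-0.6902]
Step 3: x=[8.0052] v=[-0.9198]
Step 4: x=[7.7482] v=[-1.0281]
Step 5: x=[7.4980] v=[-1.0008]
Step 6: x=[7.2877] v=[-0.8414]
Step 7: x=[7.1450] v=[-0.5710]
Step 8: x=[7.0887] v=[-0.2253]
Step 9: x=[7.1262] v=[0.1501]
First v>=0 after going negative at step 9, time=2.2500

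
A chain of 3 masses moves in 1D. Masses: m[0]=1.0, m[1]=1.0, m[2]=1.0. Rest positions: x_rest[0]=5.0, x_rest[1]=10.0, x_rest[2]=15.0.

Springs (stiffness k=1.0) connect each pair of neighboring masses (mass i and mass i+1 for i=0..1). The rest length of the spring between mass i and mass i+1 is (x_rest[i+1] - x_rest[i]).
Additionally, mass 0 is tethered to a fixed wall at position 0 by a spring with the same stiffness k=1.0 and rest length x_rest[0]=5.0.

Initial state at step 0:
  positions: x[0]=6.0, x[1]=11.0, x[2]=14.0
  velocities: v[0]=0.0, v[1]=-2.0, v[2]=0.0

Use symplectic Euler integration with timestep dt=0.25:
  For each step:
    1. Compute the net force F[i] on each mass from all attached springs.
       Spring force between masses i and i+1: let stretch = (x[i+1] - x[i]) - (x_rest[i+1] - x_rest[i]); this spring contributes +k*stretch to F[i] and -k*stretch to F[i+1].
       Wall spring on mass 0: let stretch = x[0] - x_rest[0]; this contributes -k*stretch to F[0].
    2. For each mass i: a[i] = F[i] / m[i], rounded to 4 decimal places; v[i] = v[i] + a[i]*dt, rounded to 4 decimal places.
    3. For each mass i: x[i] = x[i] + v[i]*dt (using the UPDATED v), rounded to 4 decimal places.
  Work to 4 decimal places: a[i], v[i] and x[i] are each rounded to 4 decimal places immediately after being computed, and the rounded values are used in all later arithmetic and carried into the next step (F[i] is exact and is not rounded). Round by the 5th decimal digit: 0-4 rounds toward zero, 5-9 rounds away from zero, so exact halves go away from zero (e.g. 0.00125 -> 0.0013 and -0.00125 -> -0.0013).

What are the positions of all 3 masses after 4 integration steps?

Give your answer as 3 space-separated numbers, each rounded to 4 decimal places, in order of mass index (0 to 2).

Answer: 5.1159 8.5767 14.7522

Derivation:
Step 0: x=[6.0000 11.0000 14.0000] v=[0.0000 -2.0000 0.0000]
Step 1: x=[5.9375 10.3750 14.1250] v=[-0.2500 -2.5000 0.5000]
Step 2: x=[5.7813 9.7070 14.3281] v=[-0.6250 -2.6719 0.8125]
Step 3: x=[5.5091 9.0825 14.5549] v=[-1.0889 -2.4981 0.9072]
Step 4: x=[5.1159 8.5767 14.7522] v=[-1.5728 -2.0234 0.7891]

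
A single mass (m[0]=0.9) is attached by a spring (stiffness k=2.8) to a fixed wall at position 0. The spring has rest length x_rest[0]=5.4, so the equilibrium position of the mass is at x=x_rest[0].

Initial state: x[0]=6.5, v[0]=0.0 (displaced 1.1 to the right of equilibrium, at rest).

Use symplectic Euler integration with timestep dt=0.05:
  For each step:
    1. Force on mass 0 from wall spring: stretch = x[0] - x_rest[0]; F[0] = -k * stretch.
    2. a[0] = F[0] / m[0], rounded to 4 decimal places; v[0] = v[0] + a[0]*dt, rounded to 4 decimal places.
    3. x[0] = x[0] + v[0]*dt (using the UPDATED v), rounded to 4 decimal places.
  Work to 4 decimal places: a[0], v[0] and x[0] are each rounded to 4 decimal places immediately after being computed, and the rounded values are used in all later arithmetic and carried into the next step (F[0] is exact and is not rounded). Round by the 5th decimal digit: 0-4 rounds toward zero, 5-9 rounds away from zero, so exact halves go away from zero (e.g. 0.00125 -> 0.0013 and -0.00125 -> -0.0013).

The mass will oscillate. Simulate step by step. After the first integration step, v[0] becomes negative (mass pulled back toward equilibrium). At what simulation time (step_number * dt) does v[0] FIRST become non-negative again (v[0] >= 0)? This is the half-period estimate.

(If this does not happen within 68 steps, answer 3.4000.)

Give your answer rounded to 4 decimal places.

Step 0: x=[6.5000] v=[0.0000]
Step 1: x=[6.4914] v=[-0.1711]
Step 2: x=[6.4744] v=[-0.3409]
Step 3: x=[6.4490] v=[-0.5080]
Step 4: x=[6.4154] v=[-0.6712]
Step 5: x=[6.3739] v=[-0.8292]
Step 6: x=[6.3249] v=[-0.9807]
Step 7: x=[6.2687] v=[-1.1246]
Step 8: x=[6.2057] v=[-1.2597]
Step 9: x=[6.1365] v=[-1.3850]
Step 10: x=[6.0615] v=[-1.4996]
Step 11: x=[5.9814] v=[-1.6025]
Step 12: x=[5.8968] v=[-1.6929]
Step 13: x=[5.8083] v=[-1.7702]
Step 14: x=[5.7166] v=[-1.8337]
Step 15: x=[5.6225] v=[-1.8830]
Step 16: x=[5.5266] v=[-1.9176]
Step 17: x=[5.4297] v=[-1.9373]
Step 18: x=[5.3326] v=[-1.9419]
Step 19: x=[5.2360] v=[-1.9314]
Step 20: x=[5.1407] v=[-1.9059]
Step 21: x=[5.0474] v=[-1.8656]
Step 22: x=[4.9569] v=[-1.8108]
Step 23: x=[4.8698] v=[-1.7419]
Step 24: x=[4.7868] v=[-1.6594]
Step 25: x=[4.7086] v=[-1.5640]
Step 26: x=[4.6358] v=[-1.4565]
Step 27: x=[4.5689] v=[-1.3376]
Step 28: x=[4.5085] v=[-1.2083]
Step 29: x=[4.4550] v=[-1.0696]
Step 30: x=[4.4089] v=[-0.9226]
Step 31: x=[4.3705] v=[-0.7684]
Step 32: x=[4.3401] v=[-0.6083]
Step 33: x=[4.3179] v=[-0.4434]
Step 34: x=[4.3041] v=[-0.2751]
Step 35: x=[4.2989] v=[-0.1046]
Step 36: x=[4.3022] v=[0.0667]
First v>=0 after going negative at step 36, time=1.8000

Answer: 1.8000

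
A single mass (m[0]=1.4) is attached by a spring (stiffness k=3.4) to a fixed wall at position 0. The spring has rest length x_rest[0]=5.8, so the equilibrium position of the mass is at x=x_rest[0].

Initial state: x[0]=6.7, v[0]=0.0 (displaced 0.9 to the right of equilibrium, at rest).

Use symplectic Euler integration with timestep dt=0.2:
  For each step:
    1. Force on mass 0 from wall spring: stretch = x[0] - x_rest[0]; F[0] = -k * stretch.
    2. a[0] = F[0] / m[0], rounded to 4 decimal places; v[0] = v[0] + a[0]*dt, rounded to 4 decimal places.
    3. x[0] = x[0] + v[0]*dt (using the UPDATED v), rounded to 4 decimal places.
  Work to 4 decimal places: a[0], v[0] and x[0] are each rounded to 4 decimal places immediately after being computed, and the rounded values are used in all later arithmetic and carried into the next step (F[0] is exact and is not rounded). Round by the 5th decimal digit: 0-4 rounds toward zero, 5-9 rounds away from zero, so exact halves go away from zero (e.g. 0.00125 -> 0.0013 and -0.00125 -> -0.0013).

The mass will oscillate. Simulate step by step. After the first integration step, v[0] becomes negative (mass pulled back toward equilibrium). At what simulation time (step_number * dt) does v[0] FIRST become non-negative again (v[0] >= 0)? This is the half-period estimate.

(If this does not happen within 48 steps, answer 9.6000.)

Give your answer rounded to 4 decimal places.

Answer: 2.2000

Derivation:
Step 0: x=[6.7000] v=[0.0000]
Step 1: x=[6.6126] v=[-0.4371]
Step 2: x=[6.4462] v=[-0.8318]
Step 3: x=[6.2171] v=[-1.1457]
Step 4: x=[5.9474] v=[-1.3483]
Step 5: x=[5.6634] v=[-1.4199]
Step 6: x=[5.3927] v=[-1.3536]
Step 7: x=[5.1615] v=[-1.1558]
Step 8: x=[4.9924] v=[-0.8457]
Step 9: x=[4.9017] v=[-0.4534]
Step 10: x=[4.8983] v=[-0.0171]
Step 11: x=[4.9825] v=[0.4209]
First v>=0 after going negative at step 11, time=2.2000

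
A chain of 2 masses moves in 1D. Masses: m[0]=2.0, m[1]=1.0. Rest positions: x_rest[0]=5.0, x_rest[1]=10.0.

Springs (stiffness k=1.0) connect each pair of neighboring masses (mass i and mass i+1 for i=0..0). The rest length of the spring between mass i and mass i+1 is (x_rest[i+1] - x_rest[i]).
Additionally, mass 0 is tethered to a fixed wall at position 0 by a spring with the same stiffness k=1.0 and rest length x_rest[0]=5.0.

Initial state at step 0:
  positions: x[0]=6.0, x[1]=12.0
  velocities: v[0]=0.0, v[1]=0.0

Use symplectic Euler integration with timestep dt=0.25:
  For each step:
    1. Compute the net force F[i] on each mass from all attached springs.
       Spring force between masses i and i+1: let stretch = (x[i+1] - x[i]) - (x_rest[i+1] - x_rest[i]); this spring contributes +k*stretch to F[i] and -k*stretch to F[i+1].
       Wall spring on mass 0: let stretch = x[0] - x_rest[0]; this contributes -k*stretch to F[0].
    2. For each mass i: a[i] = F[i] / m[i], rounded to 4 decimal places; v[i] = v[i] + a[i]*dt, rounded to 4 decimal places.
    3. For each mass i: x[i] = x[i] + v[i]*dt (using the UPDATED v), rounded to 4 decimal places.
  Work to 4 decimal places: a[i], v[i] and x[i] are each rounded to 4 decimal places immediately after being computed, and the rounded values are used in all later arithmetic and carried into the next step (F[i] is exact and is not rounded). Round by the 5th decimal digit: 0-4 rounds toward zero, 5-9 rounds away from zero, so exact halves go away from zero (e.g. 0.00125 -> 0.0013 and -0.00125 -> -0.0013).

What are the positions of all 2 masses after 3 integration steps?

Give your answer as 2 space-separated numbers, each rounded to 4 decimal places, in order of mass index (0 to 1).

Step 0: x=[6.0000 12.0000] v=[0.0000 0.0000]
Step 1: x=[6.0000 11.9375] v=[0.0000 -0.2500]
Step 2: x=[5.9981 11.8164] v=[-0.0078 -0.4844]
Step 3: x=[5.9905 11.6442] v=[-0.0303 -0.6890]

Answer: 5.9905 11.6442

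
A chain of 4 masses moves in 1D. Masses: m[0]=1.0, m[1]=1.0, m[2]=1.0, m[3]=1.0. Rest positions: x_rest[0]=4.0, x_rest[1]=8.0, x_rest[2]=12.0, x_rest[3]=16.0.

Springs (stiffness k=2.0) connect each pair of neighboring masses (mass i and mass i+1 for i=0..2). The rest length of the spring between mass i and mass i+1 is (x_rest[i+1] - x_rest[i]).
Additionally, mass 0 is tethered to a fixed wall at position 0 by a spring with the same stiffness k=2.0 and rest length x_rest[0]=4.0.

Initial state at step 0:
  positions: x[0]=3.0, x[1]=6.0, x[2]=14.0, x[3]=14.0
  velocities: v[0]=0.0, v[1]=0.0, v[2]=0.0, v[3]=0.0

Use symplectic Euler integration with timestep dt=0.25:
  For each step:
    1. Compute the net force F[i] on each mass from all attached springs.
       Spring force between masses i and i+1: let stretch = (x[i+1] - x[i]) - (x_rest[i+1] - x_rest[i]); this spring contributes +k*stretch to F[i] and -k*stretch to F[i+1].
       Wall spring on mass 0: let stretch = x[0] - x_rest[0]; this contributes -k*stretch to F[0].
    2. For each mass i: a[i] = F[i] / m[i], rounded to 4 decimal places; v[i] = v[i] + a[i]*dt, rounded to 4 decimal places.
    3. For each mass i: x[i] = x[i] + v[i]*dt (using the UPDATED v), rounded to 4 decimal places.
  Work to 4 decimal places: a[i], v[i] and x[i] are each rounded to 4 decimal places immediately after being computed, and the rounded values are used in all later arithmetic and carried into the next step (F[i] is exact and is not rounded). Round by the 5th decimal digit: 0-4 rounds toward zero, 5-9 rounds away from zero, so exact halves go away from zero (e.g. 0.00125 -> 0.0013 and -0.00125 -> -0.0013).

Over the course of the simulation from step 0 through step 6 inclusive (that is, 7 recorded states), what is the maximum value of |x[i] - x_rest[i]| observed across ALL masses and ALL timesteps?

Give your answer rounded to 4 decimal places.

Answer: 3.1701

Derivation:
Step 0: x=[3.0000 6.0000 14.0000 14.0000] v=[0.0000 0.0000 0.0000 0.0000]
Step 1: x=[3.0000 6.6250 13.0000 14.5000] v=[0.0000 2.5000 -4.0000 2.0000]
Step 2: x=[3.0781 7.5938 11.3906 15.3125] v=[0.3125 3.8750 -6.4375 3.2500]
Step 3: x=[3.3359 8.4727 9.7969 16.1348] v=[1.0313 3.5156 -6.3750 3.2891]
Step 4: x=[3.8189 8.8750 8.8299 16.6649] v=[1.9318 1.6093 -3.8682 2.1202]
Step 5: x=[4.4565 8.6397 8.8479 16.7156] v=[2.5504 -0.9413 0.0719 0.2027]
Step 6: x=[5.0600 7.9075 9.8233 16.2828] v=[2.4138 -2.9288 3.9017 -1.7312]
Max displacement = 3.1701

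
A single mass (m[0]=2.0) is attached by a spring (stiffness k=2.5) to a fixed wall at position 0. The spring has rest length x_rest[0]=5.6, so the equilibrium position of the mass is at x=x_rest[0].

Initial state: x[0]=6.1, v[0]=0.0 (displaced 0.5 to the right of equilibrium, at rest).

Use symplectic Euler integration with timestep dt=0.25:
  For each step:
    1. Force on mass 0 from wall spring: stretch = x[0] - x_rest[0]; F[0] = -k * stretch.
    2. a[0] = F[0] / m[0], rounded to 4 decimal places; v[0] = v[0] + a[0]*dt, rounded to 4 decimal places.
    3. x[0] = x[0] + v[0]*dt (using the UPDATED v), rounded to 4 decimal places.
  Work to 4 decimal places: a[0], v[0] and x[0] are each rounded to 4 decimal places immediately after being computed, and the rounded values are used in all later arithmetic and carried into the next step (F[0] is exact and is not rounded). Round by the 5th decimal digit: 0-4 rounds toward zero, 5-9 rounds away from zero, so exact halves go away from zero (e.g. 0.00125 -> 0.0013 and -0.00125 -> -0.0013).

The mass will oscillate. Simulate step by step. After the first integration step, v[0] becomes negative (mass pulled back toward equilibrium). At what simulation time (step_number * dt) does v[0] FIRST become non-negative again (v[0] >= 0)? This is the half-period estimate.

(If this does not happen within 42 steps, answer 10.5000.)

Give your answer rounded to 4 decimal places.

Step 0: x=[6.1000] v=[0.0000]
Step 1: x=[6.0609] v=[-0.1563]
Step 2: x=[5.9858] v=[-0.3003]
Step 3: x=[5.8806] v=[-0.4209]
Step 4: x=[5.7535] v=[-0.5086]
Step 5: x=[5.6144] v=[-0.5566]
Step 6: x=[5.4741] v=[-0.5611]
Step 7: x=[5.3437] v=[-0.5218]
Step 8: x=[5.2333] v=[-0.4417]
Step 9: x=[5.1515] v=[-0.3271]
Step 10: x=[5.1048] v=[-0.1870]
Step 11: x=[5.0967] v=[-0.0323]
Step 12: x=[5.1280] v=[0.1250]
First v>=0 after going negative at step 12, time=3.0000

Answer: 3.0000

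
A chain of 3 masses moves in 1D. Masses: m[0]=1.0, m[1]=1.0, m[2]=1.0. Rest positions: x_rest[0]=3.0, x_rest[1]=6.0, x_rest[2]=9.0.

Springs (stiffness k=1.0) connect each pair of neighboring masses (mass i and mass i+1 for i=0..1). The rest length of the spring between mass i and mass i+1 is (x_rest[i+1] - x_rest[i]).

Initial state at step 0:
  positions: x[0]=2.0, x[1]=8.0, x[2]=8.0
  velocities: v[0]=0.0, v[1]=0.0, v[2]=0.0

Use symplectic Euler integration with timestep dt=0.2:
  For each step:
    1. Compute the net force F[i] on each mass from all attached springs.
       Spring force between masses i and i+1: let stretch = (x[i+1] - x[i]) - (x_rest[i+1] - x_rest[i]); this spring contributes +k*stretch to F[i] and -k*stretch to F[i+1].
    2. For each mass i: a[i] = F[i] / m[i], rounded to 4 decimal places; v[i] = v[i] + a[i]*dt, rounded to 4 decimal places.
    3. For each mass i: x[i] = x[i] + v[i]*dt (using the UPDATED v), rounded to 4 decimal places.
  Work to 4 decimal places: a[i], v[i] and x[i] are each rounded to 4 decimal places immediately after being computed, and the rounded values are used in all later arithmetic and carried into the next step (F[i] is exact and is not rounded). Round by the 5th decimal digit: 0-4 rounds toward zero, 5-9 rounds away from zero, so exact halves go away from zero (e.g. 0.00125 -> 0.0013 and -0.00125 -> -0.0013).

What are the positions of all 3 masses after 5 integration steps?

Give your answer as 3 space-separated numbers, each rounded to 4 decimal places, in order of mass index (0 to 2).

Answer: 3.3426 5.3149 9.3426

Derivation:
Step 0: x=[2.0000 8.0000 8.0000] v=[0.0000 0.0000 0.0000]
Step 1: x=[2.1200 7.7600 8.1200] v=[0.6000 -1.2000 0.6000]
Step 2: x=[2.3456 7.3088 8.3456] v=[1.1280 -2.2560 1.1280]
Step 3: x=[2.6497 6.7005 8.6497] v=[1.5206 -3.0413 1.5206]
Step 4: x=[2.9959 6.0082 8.9959] v=[1.7308 -3.4616 1.7308]
Step 5: x=[3.3426 5.3149 9.3426] v=[1.7333 -3.4665 1.7333]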